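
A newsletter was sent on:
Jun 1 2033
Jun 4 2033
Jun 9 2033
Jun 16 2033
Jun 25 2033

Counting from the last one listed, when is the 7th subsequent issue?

Oct 22 2033

The spacing grows by 2 each time: 3, 5, 7, 9 days.
Next gap: 11 days. Jun 25 2033 + 11 days = Jul 6 2033.
Next gap: 13 days. Jul 6 2033 + 13 days = Jul 19 2033.
Next gap: 15 days. Jul 19 2033 + 15 days = Aug 3 2033.
Next gap: 17 days. Aug 3 2033 + 17 days = Aug 20 2033.
Next gap: 19 days. Aug 20 2033 + 19 days = Sep 8 2033.
Next gap: 21 days. Sep 8 2033 + 21 days = Sep 29 2033.
Next gap: 23 days. Sep 29 2033 + 23 days = Oct 22 2033.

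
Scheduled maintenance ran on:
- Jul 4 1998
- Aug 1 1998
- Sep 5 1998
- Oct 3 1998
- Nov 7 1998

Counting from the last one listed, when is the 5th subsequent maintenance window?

All dates are Saturdays, 28, 35, 28, 35 days apart.
Specifically, the 1st Saturday of each month.
December 1998 — 1st Saturday is Dec 5 1998.
1st Saturday of January 1999: Jan 2 1999.
February 1999 — 1st Saturday is Feb 6 1999.
March 1999 — 1st Saturday is Mar 6 1999.
April 1999 — 1st Saturday is Apr 3 1999.

Apr 3 1999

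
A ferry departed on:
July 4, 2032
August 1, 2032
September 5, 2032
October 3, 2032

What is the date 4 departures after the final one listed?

February 6, 2033

These are Sundays at 28- or 35-day spacing (28, 35, 28).
The pattern: 1st Sunday of the month.
1st Sunday of November 2032: November 7, 2032.
1st Sunday of December 2032: December 5, 2032.
January 2033 — 1st Sunday is January 2, 2033.
February 2033 — 1st Sunday is February 6, 2033.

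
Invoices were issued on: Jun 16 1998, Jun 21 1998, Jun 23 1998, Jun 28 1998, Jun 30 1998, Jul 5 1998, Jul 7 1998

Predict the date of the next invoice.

The gap pattern 5, 2, 5, 2, 5, 2 repeats every 2 events.
These are the Tuesdays and Sundays of each week.
The following Sunday is Jul 12 1998.

Jul 12 1998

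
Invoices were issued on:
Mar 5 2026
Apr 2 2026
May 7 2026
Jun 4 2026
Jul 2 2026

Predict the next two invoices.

All dates are Thursdays, 28, 35, 28, 28 days apart.
Specifically, the 1st Thursday of each month.
1st Thursday of August 2026: Aug 6 2026.
September 2026 — 1st Thursday is Sep 3 2026.

Aug 6 2026, Sep 3 2026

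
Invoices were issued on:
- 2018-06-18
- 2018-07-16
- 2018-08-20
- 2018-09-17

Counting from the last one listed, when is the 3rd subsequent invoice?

Gaps: 28, 35, 28 days — a mix of 28 and 35. Every date is a Monday.
Each is the 3rd Monday of its month.
October 2018 — 3rd Monday is 2018-10-15.
November 2018 — 3rd Monday is 2018-11-19.
3rd Monday of December 2018: 2018-12-17.

2018-12-17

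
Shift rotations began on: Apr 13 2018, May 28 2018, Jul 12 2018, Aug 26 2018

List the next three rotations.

Oct 10 2018, Nov 24 2018, Jan 8 2019

Every event comes 45 days after the last (45, 45, 45).
Aug 26 2018 + 45 days = Oct 10 2018.
Oct 10 2018 + 45 days = Nov 24 2018.
Nov 24 2018 + 45 days = Jan 8 2019.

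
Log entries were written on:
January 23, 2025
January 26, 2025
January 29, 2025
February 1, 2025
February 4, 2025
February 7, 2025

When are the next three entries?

February 10, 2025; February 13, 2025; February 16, 2025

Every event comes 3 days after the last (3, 3, 3, 3, 3).
February 7, 2025 + 3 days = February 10, 2025.
February 10, 2025 + 3 days = February 13, 2025.
February 13, 2025 + 3 days = February 16, 2025.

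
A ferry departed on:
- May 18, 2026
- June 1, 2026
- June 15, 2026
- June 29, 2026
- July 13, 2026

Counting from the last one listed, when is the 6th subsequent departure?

October 5, 2026

Every event comes 14 days after the last (14, 14, 14, 14).
July 13, 2026 + 14 days = July 27, 2026.
July 27, 2026 + 14 days = August 10, 2026.
August 10, 2026 + 14 days = August 24, 2026.
August 24, 2026 + 14 days = September 7, 2026.
September 7, 2026 + 14 days = September 21, 2026.
September 21, 2026 + 14 days = October 5, 2026.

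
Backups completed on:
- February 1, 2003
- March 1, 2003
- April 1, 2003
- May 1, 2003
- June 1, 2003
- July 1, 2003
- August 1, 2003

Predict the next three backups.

The day-of-month is always 1 (28, 31, 30, 31, 30, 31 days between events).
So this recurs on the 1st of each month.
September 2003: September 1, 2003.
Next: October 2003 → October 1, 2003.
Next: November 2003 → November 1, 2003.

September 1, 2003; October 1, 2003; November 1, 2003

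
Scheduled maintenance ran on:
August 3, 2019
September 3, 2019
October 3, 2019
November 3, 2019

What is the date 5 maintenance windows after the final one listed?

April 3, 2020

Gaps: 31, 30, 31 days — not constant. Every event is on the 3rd of the month.
Pattern: the 3rd of each month.
December 2019: December 3, 2019.
Next: January 2020 → January 3, 2020.
Next: February 2020 → February 3, 2020.
March 2020: March 3, 2020.
Next: April 2020 → April 3, 2020.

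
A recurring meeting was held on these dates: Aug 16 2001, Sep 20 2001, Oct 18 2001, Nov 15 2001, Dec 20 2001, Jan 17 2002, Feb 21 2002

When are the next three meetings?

Gaps: 35, 28, 28, 35, 28, 35 days — a mix of 28 and 35. Every date is a Thursday.
Each is the 3rd Thursday of its month.
March 2002 — 3rd Thursday is Mar 21 2002.
3rd Thursday of April 2002: Apr 18 2002.
May 2002 — 3rd Thursday is May 16 2002.

Mar 21 2002, Apr 18 2002, May 16 2002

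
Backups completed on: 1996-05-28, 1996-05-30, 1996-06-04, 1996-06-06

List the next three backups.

Every event lands on a Tuesday or Thursday (gaps cycle 2, 5, 2).
So the schedule is: every Tuesday and Thursday.
Next Tuesday: 1996-06-11.
The following Thursday is 1996-06-13.
Next Tuesday: 1996-06-18.

1996-06-11, 1996-06-13, 1996-06-18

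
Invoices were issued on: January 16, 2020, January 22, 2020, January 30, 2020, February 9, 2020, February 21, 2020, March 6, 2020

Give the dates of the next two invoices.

March 22, 2020; April 9, 2020

Gaps: 6, 8, 10, 12, 14 days — each gap is 2 larger than the previous one.
Next gap: 16 days. March 6, 2020 + 16 days = March 22, 2020.
Next gap: 18 days. March 22, 2020 + 18 days = April 9, 2020.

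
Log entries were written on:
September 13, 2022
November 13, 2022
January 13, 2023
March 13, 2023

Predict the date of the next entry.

Gaps: 61, 61, 59 days — not constant. Every event is on the 13th of the month.
Pattern: the 13th of every 2 months.
May 2023: May 13, 2023.

May 13, 2023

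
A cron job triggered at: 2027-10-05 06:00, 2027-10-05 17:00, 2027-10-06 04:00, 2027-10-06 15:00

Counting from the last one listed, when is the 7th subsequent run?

The interval is a steady 11 hours (11, 11, 11).
2027-10-06 15:00 + 11 h = 2027-10-07 02:00.
2027-10-07 02:00 + 11 h = 2027-10-07 13:00.
2027-10-07 13:00 + 11 h = 2027-10-08 00:00.
2027-10-08 00:00 + 11 h = 2027-10-08 11:00.
2027-10-08 11:00 + 11 h = 2027-10-08 22:00.
2027-10-08 22:00 + 11 h = 2027-10-09 09:00.
2027-10-09 09:00 + 11 h = 2027-10-09 20:00.

2027-10-09 20:00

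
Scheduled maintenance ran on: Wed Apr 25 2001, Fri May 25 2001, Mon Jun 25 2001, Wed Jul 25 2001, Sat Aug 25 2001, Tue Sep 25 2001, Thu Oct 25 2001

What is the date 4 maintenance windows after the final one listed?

Mon Feb 25 2002

The day-of-month is always 25 (30, 31, 30, 31, 31, 30 days between events).
So this recurs on the 25th of each month.
November 2001: Sun Nov 25 2001.
Next: December 2001 → Tue Dec 25 2001.
January 2002: Fri Jan 25 2002.
Next: February 2002 → Mon Feb 25 2002.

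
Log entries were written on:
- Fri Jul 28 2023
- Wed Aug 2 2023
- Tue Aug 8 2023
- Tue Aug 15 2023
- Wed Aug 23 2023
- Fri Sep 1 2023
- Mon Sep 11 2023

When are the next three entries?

The spacing grows by 1 each time: 5, 6, 7, 8, 9, 10 days.
Next gap: 11 days. Mon Sep 11 2023 + 11 days = Fri Sep 22 2023.
Next gap: 12 days. Fri Sep 22 2023 + 12 days = Wed Oct 4 2023.
Next gap: 13 days. Wed Oct 4 2023 + 13 days = Tue Oct 17 2023.

Fri Sep 22 2023, Wed Oct 4 2023, Tue Oct 17 2023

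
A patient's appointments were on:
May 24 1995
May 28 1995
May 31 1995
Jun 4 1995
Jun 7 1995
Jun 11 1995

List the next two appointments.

Jun 14 1995, Jun 18 1995

Gaps: 4, 3, 4, 3, 4 days — not constant, but cyclic with period 2.
The events fall on every Wednesday and Sunday.
Next Wednesday: Jun 14 1995.
The following Sunday is Jun 18 1995.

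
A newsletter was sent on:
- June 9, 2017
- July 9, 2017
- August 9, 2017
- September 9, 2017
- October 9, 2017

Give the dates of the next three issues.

The day-of-month is always 9 (30, 31, 31, 30 days between events).
So this recurs on the 9th of each month.
Next: November 2017 → November 9, 2017.
Next: December 2017 → December 9, 2017.
Next: January 2018 → January 9, 2018.

November 9, 2017; December 9, 2017; January 9, 2018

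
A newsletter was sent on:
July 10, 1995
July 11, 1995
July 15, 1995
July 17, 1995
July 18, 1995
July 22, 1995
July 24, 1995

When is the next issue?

Every event lands on a Monday or Tuesday or Saturday (gaps cycle 1, 4, 2, 1, 4, 2).
So the schedule is: every Monday, Tuesday and Saturday.
Next Tuesday: July 25, 1995.

July 25, 1995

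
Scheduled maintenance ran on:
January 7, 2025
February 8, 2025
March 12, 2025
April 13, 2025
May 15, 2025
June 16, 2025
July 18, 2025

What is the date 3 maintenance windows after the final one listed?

The spacing is 32, 32, 32, 32, 32, 32 days — always 32 days.
July 18, 2025 + 32 days = August 19, 2025.
August 19, 2025 + 32 days = September 20, 2025.
September 20, 2025 + 32 days = October 22, 2025.

October 22, 2025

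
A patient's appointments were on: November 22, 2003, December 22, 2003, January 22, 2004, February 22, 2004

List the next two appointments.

March 22, 2004; April 22, 2004

The day-of-month is always 22 (30, 31, 31 days between events).
So this recurs on the 22nd of each month.
Next: March 2004 → March 22, 2004.
April 2004: April 22, 2004.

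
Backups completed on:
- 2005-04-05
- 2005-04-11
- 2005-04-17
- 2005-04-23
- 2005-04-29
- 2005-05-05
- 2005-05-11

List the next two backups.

The spacing is 6, 6, 6, 6, 6, 6 days — always 6 days.
2005-05-11 + 6 days = 2005-05-17.
2005-05-17 + 6 days = 2005-05-23.

2005-05-17, 2005-05-23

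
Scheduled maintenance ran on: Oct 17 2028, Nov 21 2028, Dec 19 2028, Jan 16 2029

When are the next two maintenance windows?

Feb 20 2029, Mar 20 2029

These are Tuesdays at 28- or 35-day spacing (35, 28, 28).
The pattern: 3rd Tuesday of the month.
February 2029 — 3rd Tuesday is Feb 20 2029.
March 2029 — 3rd Tuesday is Mar 20 2029.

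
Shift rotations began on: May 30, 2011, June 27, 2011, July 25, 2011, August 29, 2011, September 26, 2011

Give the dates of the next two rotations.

All Mondays; the gaps (28, 28, 35, 28) vary with month length.
This is the last Monday of each month.
Last Monday of October 2011: October 31, 2011.
November 2011 ends with Monday November 28, 2011.

October 31, 2011; November 28, 2011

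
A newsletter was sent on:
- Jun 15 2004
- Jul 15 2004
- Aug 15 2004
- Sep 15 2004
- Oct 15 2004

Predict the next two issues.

Nov 15 2004, Dec 15 2004

Gaps: 30, 31, 31, 30 days — not constant. Every event is on the 15th of the month.
Pattern: the 15th of each month.
November 2004: Nov 15 2004.
Next: December 2004 → Dec 15 2004.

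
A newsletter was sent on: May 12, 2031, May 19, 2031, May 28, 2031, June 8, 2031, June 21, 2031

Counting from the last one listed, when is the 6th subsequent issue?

October 19, 2031

The spacing grows by 2 each time: 7, 9, 11, 13 days.
Next gap: 15 days. June 21, 2031 + 15 days = July 6, 2031.
Next gap: 17 days. July 6, 2031 + 17 days = July 23, 2031.
Next gap: 19 days. July 23, 2031 + 19 days = August 11, 2031.
Next gap: 21 days. August 11, 2031 + 21 days = September 1, 2031.
Next gap: 23 days. September 1, 2031 + 23 days = September 24, 2031.
Next gap: 25 days. September 24, 2031 + 25 days = October 19, 2031.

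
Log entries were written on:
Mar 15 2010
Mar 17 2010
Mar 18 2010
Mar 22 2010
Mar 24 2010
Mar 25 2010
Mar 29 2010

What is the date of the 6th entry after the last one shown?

The gap pattern 2, 1, 4, 2, 1, 4 repeats every 3 events.
These are the Mondays, Wednesdays and Thursdays of each week.
Next Wednesday: Mar 31 2010.
The following Thursday is Apr 1 2010.
The following Monday is Apr 5 2010.
The following Wednesday is Apr 7 2010.
The following Thursday is Apr 8 2010.
Next Monday: Apr 12 2010.

Apr 12 2010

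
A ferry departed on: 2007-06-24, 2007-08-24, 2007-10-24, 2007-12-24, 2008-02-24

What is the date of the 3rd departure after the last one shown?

2008-08-24

Gaps: 61, 61, 61, 62 days — not constant. Every event is on the 24th of the month.
Pattern: the 24th of every 2 months.
Next: April 2008 → 2008-04-24.
June 2008: 2008-06-24.
Next: August 2008 → 2008-08-24.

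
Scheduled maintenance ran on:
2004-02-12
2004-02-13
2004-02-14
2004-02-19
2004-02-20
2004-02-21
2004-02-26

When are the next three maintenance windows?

2004-02-27, 2004-02-28, 2004-03-04

Every event lands on a Thursday or Friday or Saturday (gaps cycle 1, 1, 5, 1, 1, 5).
So the schedule is: every Thursday, Friday and Saturday.
The following Friday is 2004-02-27.
The following Saturday is 2004-02-28.
Next Thursday: 2004-03-04.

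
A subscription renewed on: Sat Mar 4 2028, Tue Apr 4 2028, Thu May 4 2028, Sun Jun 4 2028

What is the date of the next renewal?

Tue Jul 4 2028

The day-of-month is always 4 (31, 30, 31 days between events).
So this recurs on the 4th of each month.
July 2028: Tue Jul 4 2028.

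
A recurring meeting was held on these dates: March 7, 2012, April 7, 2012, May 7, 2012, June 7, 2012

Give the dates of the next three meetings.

Each date is the 7th; the gaps (31, 30, 31) track the month lengths.
The rule is the 7th of each month.
Next: July 2012 → July 7, 2012.
August 2012: August 7, 2012.
Next: September 2012 → September 7, 2012.

July 7, 2012; August 7, 2012; September 7, 2012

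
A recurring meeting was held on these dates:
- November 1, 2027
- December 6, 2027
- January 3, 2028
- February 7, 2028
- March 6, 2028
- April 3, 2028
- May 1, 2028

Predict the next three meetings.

June 5, 2028; July 3, 2028; August 7, 2028

Gaps: 35, 28, 35, 28, 28, 28 days — a mix of 28 and 35. Every date is a Monday.
Each is the 1st Monday of its month.
1st Monday of June 2028: June 5, 2028.
July 2028 — 1st Monday is July 3, 2028.
August 2028 — 1st Monday is August 7, 2028.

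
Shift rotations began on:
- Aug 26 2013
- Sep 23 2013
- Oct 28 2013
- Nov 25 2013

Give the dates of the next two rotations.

Dec 23 2013, Jan 27 2014

Gaps: 28, 35, 28 days — a mix of 28 and 35. Every date is a Monday.
Each is the 4th Monday of its month.
4th Monday of December 2013: Dec 23 2013.
4th Monday of January 2014: Jan 27 2014.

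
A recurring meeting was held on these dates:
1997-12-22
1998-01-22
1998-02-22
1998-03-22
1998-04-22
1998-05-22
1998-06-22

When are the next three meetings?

1998-07-22, 1998-08-22, 1998-09-22

The day-of-month is always 22 (31, 31, 28, 31, 30, 31 days between events).
So this recurs on the 22nd of each month.
July 1998: 1998-07-22.
Next: August 1998 → 1998-08-22.
September 1998: 1998-09-22.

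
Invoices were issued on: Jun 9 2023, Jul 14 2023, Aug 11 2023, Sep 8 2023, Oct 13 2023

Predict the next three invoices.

These are Fridays at 28- or 35-day spacing (35, 28, 28, 35).
The pattern: 2nd Friday of the month.
November 2023 — 2nd Friday is Nov 10 2023.
2nd Friday of December 2023: Dec 8 2023.
2nd Friday of January 2024: Jan 12 2024.

Nov 10 2023, Dec 8 2023, Jan 12 2024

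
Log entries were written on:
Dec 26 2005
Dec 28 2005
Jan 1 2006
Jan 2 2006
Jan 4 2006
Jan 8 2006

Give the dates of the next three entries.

The gap pattern 2, 4, 1, 2, 4 repeats every 3 events.
These are the Mondays, Wednesdays and Sundays of each week.
The following Monday is Jan 9 2006.
The following Wednesday is Jan 11 2006.
Next Sunday: Jan 15 2006.

Jan 9 2006, Jan 11 2006, Jan 15 2006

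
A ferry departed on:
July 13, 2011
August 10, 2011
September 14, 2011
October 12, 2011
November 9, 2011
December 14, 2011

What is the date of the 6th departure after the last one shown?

All dates are Wednesdays, 28, 35, 28, 28, 35 days apart.
Specifically, the 2nd Wednesday of each month.
2nd Wednesday of January 2012: January 11, 2012.
February 2012 — 2nd Wednesday is February 8, 2012.
2nd Wednesday of March 2012: March 14, 2012.
April 2012 — 2nd Wednesday is April 11, 2012.
2nd Wednesday of May 2012: May 9, 2012.
June 2012 — 2nd Wednesday is June 13, 2012.

June 13, 2012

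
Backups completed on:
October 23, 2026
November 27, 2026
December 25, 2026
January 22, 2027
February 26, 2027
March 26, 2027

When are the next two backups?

Gaps: 35, 28, 28, 35, 28 days — a mix of 28 and 35. Every date is a Friday.
Each is the 4th Friday of its month.
April 2027 — 4th Friday is April 23, 2027.
May 2027 — 4th Friday is May 28, 2027.

April 23, 2027; May 28, 2027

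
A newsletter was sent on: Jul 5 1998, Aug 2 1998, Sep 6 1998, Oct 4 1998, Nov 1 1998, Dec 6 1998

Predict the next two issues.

Jan 3 1999, Feb 7 1999

All dates are Sundays, 28, 35, 28, 28, 35 days apart.
Specifically, the 1st Sunday of each month.
January 1999 — 1st Sunday is Jan 3 1999.
February 1999 — 1st Sunday is Feb 7 1999.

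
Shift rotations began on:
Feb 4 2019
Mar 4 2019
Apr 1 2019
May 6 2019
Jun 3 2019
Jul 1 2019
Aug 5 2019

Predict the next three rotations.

Gaps: 28, 28, 35, 28, 28, 35 days — a mix of 28 and 35. Every date is a Monday.
Each is the 1st Monday of its month.
September 2019 — 1st Monday is Sep 2 2019.
1st Monday of October 2019: Oct 7 2019.
1st Monday of November 2019: Nov 4 2019.

Sep 2 2019, Oct 7 2019, Nov 4 2019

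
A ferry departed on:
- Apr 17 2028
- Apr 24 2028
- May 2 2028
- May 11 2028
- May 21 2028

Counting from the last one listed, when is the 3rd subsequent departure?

Jun 26 2028

Intervals are 7, 8, 9, 10 days — an arithmetic progression with common difference 1.
Next gap: 11 days. May 21 2028 + 11 days = Jun 1 2028.
Next gap: 12 days. Jun 1 2028 + 12 days = Jun 13 2028.
Next gap: 13 days. Jun 13 2028 + 13 days = Jun 26 2028.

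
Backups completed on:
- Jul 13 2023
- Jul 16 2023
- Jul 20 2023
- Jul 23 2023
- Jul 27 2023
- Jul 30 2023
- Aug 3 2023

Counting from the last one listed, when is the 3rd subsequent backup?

Gaps: 3, 4, 3, 4, 3, 4 days — not constant, but cyclic with period 2.
The events fall on every Thursday and Sunday.
The following Sunday is Aug 6 2023.
The following Thursday is Aug 10 2023.
Next Sunday: Aug 13 2023.

Aug 13 2023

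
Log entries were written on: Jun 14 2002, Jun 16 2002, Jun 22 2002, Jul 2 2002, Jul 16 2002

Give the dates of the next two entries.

Aug 3 2002, Aug 25 2002

Intervals are 2, 6, 10, 14 days — an arithmetic progression with common difference 4.
Next gap: 18 days. Jul 16 2002 + 18 days = Aug 3 2002.
Next gap: 22 days. Aug 3 2002 + 22 days = Aug 25 2002.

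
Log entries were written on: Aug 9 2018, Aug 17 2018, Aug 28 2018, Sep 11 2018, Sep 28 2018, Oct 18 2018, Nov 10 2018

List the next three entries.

Gaps: 8, 11, 14, 17, 20, 23 days — each gap is 3 larger than the previous one.
Next gap: 26 days. Nov 10 2018 + 26 days = Dec 6 2018.
Next gap: 29 days. Dec 6 2018 + 29 days = Jan 4 2019.
Next gap: 32 days. Jan 4 2019 + 32 days = Feb 5 2019.

Dec 6 2018, Jan 4 2019, Feb 5 2019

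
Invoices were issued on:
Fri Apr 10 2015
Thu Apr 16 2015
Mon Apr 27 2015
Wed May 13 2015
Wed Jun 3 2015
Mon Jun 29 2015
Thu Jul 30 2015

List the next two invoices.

Fri Sep 4 2015, Thu Oct 15 2015

Intervals are 6, 11, 16, 21, 26, 31 days — an arithmetic progression with common difference 5.
Next gap: 36 days. Thu Jul 30 2015 + 36 days = Fri Sep 4 2015.
Next gap: 41 days. Fri Sep 4 2015 + 41 days = Thu Oct 15 2015.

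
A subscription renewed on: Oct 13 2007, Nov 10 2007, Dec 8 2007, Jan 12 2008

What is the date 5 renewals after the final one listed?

All dates are Saturdays, 28, 28, 35 days apart.
Specifically, the 2nd Saturday of each month.
2nd Saturday of February 2008: Feb 9 2008.
March 2008 — 2nd Saturday is Mar 8 2008.
April 2008 — 2nd Saturday is Apr 12 2008.
May 2008 — 2nd Saturday is May 10 2008.
June 2008 — 2nd Saturday is Jun 14 2008.

Jun 14 2008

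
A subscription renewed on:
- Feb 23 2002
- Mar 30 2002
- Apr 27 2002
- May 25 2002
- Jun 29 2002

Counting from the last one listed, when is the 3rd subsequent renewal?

Sep 28 2002

All Saturdays; the gaps (35, 28, 28, 35) vary with month length.
This is the last Saturday of each month.
Last Saturday of July 2002: Jul 27 2002.
Last Saturday of August 2002: Aug 31 2002.
Last Saturday of September 2002: Sep 28 2002.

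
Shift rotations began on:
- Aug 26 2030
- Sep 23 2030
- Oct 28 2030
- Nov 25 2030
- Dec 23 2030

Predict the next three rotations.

Jan 27 2031, Feb 24 2031, Mar 24 2031

These are Mondays at 28- or 35-day spacing (28, 35, 28, 28).
The pattern: 4th Monday of the month.
4th Monday of January 2031: Jan 27 2031.
February 2031 — 4th Monday is Feb 24 2031.
March 2031 — 4th Monday is Mar 24 2031.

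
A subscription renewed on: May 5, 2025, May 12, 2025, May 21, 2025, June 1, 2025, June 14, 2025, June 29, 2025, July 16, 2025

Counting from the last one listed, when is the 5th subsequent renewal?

Intervals are 7, 9, 11, 13, 15, 17 days — an arithmetic progression with common difference 2.
Next gap: 19 days. July 16, 2025 + 19 days = August 4, 2025.
Next gap: 21 days. August 4, 2025 + 21 days = August 25, 2025.
Next gap: 23 days. August 25, 2025 + 23 days = September 17, 2025.
Next gap: 25 days. September 17, 2025 + 25 days = October 12, 2025.
Next gap: 27 days. October 12, 2025 + 27 days = November 8, 2025.

November 8, 2025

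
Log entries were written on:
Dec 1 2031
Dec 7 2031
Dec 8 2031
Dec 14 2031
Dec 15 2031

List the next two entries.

Dec 21 2031, Dec 22 2031

The gap pattern 6, 1, 6, 1 repeats every 2 events.
These are the Mondays and Sundays of each week.
The following Sunday is Dec 21 2031.
The following Monday is Dec 22 2031.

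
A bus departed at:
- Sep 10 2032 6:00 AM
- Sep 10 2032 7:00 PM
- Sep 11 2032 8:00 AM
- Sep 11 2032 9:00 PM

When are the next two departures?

Spacing: 13, 13, 13 h — constant 13 h.
Sep 11 2032 9:00 PM + 13 h = Sep 12 2032 10:00 AM.
Sep 12 2032 10:00 AM + 13 h = Sep 12 2032 11:00 PM.

Sep 12 2032 10:00 AM, Sep 12 2032 11:00 PM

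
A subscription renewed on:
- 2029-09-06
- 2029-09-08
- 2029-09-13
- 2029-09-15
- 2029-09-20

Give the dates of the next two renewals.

Gaps: 2, 5, 2, 5 days — not constant, but cyclic with period 2.
The events fall on every Thursday and Saturday.
Next Saturday: 2029-09-22.
Next Thursday: 2029-09-27.

2029-09-22, 2029-09-27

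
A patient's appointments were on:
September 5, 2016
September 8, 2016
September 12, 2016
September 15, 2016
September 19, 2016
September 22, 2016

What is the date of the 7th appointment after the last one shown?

October 17, 2016

The gap pattern 3, 4, 3, 4, 3 repeats every 2 events.
These are the Mondays and Thursdays of each week.
The following Monday is September 26, 2016.
Next Thursday: September 29, 2016.
Next Monday: October 3, 2016.
Next Thursday: October 6, 2016.
Next Monday: October 10, 2016.
Next Thursday: October 13, 2016.
The following Monday is October 17, 2016.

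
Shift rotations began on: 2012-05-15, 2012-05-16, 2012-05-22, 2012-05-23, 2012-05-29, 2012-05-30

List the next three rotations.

2012-06-05, 2012-06-06, 2012-06-12

Gaps: 1, 6, 1, 6, 1 days — not constant, but cyclic with period 2.
The events fall on every Tuesday and Wednesday.
The following Tuesday is 2012-06-05.
Next Wednesday: 2012-06-06.
Next Tuesday: 2012-06-12.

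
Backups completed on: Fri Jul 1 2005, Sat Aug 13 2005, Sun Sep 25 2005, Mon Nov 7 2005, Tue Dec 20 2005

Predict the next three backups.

Gaps between consecutive events: 43, 43, 43, 43 days — a constant 43-day interval.
Tue Dec 20 2005 + 43 days = Wed Feb 1 2006.
Wed Feb 1 2006 + 43 days = Thu Mar 16 2006.
Thu Mar 16 2006 + 43 days = Fri Apr 28 2006.

Wed Feb 1 2006, Thu Mar 16 2006, Fri Apr 28 2006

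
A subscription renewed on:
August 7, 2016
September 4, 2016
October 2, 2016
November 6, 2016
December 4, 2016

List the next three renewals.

January 1, 2017; February 5, 2017; March 5, 2017

All dates are Sundays, 28, 28, 35, 28 days apart.
Specifically, the 1st Sunday of each month.
1st Sunday of January 2017: January 1, 2017.
February 2017 — 1st Sunday is February 5, 2017.
1st Sunday of March 2017: March 5, 2017.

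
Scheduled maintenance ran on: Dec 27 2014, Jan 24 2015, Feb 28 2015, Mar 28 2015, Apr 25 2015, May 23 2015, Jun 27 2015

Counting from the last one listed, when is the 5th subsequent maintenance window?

Nov 28 2015

These are Saturdays at 28- or 35-day spacing (28, 35, 28, 28, 28, 35).
The pattern: 4th Saturday of the month.
July 2015 — 4th Saturday is Jul 25 2015.
August 2015 — 4th Saturday is Aug 22 2015.
4th Saturday of September 2015: Sep 26 2015.
4th Saturday of October 2015: Oct 24 2015.
4th Saturday of November 2015: Nov 28 2015.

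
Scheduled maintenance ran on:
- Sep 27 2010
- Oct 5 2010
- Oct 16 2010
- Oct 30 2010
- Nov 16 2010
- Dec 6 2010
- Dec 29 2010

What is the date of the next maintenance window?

Intervals are 8, 11, 14, 17, 20, 23 days — an arithmetic progression with common difference 3.
Next gap: 26 days. Dec 29 2010 + 26 days = Jan 24 2011.

Jan 24 2011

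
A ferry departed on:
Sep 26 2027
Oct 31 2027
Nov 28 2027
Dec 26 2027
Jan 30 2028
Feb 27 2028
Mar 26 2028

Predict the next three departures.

All Sundays; the gaps (35, 28, 28, 35, 28, 28) vary with month length.
This is the last Sunday of each month.
Last Sunday of April 2028: Apr 30 2028.
May 2028 ends with Sunday May 28 2028.
Last Sunday of June 2028: Jun 25 2028.

Apr 30 2028, May 28 2028, Jun 25 2028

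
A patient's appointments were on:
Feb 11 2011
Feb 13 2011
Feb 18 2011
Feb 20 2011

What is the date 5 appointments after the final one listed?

Mar 11 2011

Gaps: 2, 5, 2 days — not constant, but cyclic with period 2.
The events fall on every Friday and Sunday.
The following Friday is Feb 25 2011.
The following Sunday is Feb 27 2011.
Next Friday: Mar 4 2011.
Next Sunday: Mar 6 2011.
The following Friday is Mar 11 2011.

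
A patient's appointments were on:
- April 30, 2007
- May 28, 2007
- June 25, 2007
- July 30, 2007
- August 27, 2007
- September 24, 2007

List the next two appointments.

October 29, 2007; November 26, 2007

All Mondays; the gaps (28, 28, 35, 28, 28) vary with month length.
This is the last Monday of each month.
Last Monday of October 2007: October 29, 2007.
Last Monday of November 2007: November 26, 2007.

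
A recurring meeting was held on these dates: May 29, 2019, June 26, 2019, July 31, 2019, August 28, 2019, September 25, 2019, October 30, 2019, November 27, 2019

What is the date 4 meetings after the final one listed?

March 25, 2020

All Wednesdays; the gaps (28, 35, 28, 28, 35, 28) vary with month length.
This is the last Wednesday of each month.
Last Wednesday of December 2019: December 25, 2019.
Last Wednesday of January 2020: January 29, 2020.
Last Wednesday of February 2020: February 26, 2020.
Last Wednesday of March 2020: March 25, 2020.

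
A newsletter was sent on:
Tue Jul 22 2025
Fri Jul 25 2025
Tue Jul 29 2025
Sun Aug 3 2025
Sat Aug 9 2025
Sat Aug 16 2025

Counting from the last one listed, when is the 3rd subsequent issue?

The spacing grows by 1 each time: 3, 4, 5, 6, 7 days.
Next gap: 8 days. Sat Aug 16 2025 + 8 days = Sun Aug 24 2025.
Next gap: 9 days. Sun Aug 24 2025 + 9 days = Tue Sep 2 2025.
Next gap: 10 days. Tue Sep 2 2025 + 10 days = Fri Sep 12 2025.

Fri Sep 12 2025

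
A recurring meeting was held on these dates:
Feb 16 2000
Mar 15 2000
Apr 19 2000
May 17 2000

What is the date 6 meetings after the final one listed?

Gaps: 28, 35, 28 days — a mix of 28 and 35. Every date is a Wednesday.
Each is the 3rd Wednesday of its month.
June 2000 — 3rd Wednesday is Jun 21 2000.
3rd Wednesday of July 2000: Jul 19 2000.
3rd Wednesday of August 2000: Aug 16 2000.
3rd Wednesday of September 2000: Sep 20 2000.
3rd Wednesday of October 2000: Oct 18 2000.
November 2000 — 3rd Wednesday is Nov 15 2000.

Nov 15 2000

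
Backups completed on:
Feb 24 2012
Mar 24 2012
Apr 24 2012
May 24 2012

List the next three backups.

Gaps: 29, 31, 30 days — not constant. Every event is on the 24th of the month.
Pattern: the 24th of each month.
Next: June 2012 → Jun 24 2012.
Next: July 2012 → Jul 24 2012.
Next: August 2012 → Aug 24 2012.

Jun 24 2012, Jul 24 2012, Aug 24 2012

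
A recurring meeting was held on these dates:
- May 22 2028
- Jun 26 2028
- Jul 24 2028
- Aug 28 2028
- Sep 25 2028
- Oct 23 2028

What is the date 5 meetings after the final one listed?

Mar 26 2029

All dates are Mondays, 35, 28, 35, 28, 28 days apart.
Specifically, the 4th Monday of each month.
November 2028 — 4th Monday is Nov 27 2028.
December 2028 — 4th Monday is Dec 25 2028.
4th Monday of January 2029: Jan 22 2029.
4th Monday of February 2029: Feb 26 2029.
March 2029 — 4th Monday is Mar 26 2029.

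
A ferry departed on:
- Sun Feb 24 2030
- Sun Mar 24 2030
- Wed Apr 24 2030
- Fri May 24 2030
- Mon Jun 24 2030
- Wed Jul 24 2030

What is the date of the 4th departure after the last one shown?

The day-of-month is always 24 (28, 31, 30, 31, 30 days between events).
So this recurs on the 24th of each month.
August 2030: Sat Aug 24 2030.
Next: September 2030 → Tue Sep 24 2030.
October 2030: Thu Oct 24 2030.
Next: November 2030 → Sun Nov 24 2030.

Sun Nov 24 2030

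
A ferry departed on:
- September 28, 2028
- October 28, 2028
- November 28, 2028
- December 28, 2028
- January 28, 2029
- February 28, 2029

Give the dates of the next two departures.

March 28, 2029; April 28, 2029

Each date is the 28th; the gaps (30, 31, 30, 31, 31) track the month lengths.
The rule is the 28th of each month.
March 2029: March 28, 2029.
Next: April 2029 → April 28, 2029.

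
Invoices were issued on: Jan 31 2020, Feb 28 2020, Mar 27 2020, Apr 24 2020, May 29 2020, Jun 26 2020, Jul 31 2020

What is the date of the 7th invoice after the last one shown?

These are Fridays with 28, 28, 28, 35, 28, 35-day gaps.
Each is the final Friday of its month — Jan 31 2020 is past the 28th, so '4th Friday' doesn't fit.
Last Friday of August 2020: Aug 28 2020.
Last Friday of September 2020: Sep 25 2020.
October 2020 ends with Friday Oct 30 2020.
Last Friday of November 2020: Nov 27 2020.
Last Friday of December 2020: Dec 25 2020.
Last Friday of January 2021: Jan 29 2021.
February 2021 ends with Friday Feb 26 2021.

Feb 26 2021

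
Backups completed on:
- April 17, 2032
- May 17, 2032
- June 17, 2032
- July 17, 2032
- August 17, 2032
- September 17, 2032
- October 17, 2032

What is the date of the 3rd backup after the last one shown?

January 17, 2033

Each date is the 17th; the gaps (30, 31, 30, 31, 31, 30) track the month lengths.
The rule is the 17th of each month.
November 2032: November 17, 2032.
Next: December 2032 → December 17, 2032.
Next: January 2033 → January 17, 2033.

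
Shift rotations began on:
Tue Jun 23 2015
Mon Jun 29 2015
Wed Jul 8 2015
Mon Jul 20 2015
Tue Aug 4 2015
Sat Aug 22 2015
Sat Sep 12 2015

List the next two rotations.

Tue Oct 6 2015, Mon Nov 2 2015

Gaps: 6, 9, 12, 15, 18, 21 days — each gap is 3 larger than the previous one.
Next gap: 24 days. Sat Sep 12 2015 + 24 days = Tue Oct 6 2015.
Next gap: 27 days. Tue Oct 6 2015 + 27 days = Mon Nov 2 2015.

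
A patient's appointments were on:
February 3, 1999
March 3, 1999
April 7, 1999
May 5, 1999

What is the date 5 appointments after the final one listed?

These are Wednesdays at 28- or 35-day spacing (28, 35, 28).
The pattern: 1st Wednesday of the month.
1st Wednesday of June 1999: June 2, 1999.
1st Wednesday of July 1999: July 7, 1999.
1st Wednesday of August 1999: August 4, 1999.
September 1999 — 1st Wednesday is September 1, 1999.
1st Wednesday of October 1999: October 6, 1999.

October 6, 1999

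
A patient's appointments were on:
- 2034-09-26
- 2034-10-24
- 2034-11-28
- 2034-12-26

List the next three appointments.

All dates are Tuesdays, 28, 35, 28 days apart.
Specifically, the 4th Tuesday of each month.
January 2035 — 4th Tuesday is 2035-01-23.
February 2035 — 4th Tuesday is 2035-02-27.
4th Tuesday of March 2035: 2035-03-27.

2035-01-23, 2035-02-27, 2035-03-27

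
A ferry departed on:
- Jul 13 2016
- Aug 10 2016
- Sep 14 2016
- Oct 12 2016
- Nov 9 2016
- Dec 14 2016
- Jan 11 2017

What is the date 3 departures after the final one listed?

Apr 12 2017

All dates are Wednesdays, 28, 35, 28, 28, 35, 28 days apart.
Specifically, the 2nd Wednesday of each month.
February 2017 — 2nd Wednesday is Feb 8 2017.
March 2017 — 2nd Wednesday is Mar 8 2017.
April 2017 — 2nd Wednesday is Apr 12 2017.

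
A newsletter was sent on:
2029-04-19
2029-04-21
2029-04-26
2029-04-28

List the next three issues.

The gap pattern 2, 5, 2 repeats every 2 events.
These are the Thursdays and Saturdays of each week.
The following Thursday is 2029-05-03.
Next Saturday: 2029-05-05.
Next Thursday: 2029-05-10.

2029-05-03, 2029-05-05, 2029-05-10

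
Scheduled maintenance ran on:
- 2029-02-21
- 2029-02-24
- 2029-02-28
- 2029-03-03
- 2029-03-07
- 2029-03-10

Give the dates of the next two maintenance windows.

2029-03-14, 2029-03-17

Gaps: 3, 4, 3, 4, 3 days — not constant, but cyclic with period 2.
The events fall on every Wednesday and Saturday.
The following Wednesday is 2029-03-14.
Next Saturday: 2029-03-17.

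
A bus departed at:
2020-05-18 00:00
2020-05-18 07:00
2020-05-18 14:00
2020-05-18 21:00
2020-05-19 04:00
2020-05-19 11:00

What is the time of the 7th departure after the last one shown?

2020-05-21 12:00

Gaps: 7, 7, 7, 7, 7 hours — each event is 7 hours after the previous one.
2020-05-19 11:00 + 7 h = 2020-05-19 18:00.
2020-05-19 18:00 + 7 h = 2020-05-20 01:00.
2020-05-20 01:00 + 7 h = 2020-05-20 08:00.
2020-05-20 08:00 + 7 h = 2020-05-20 15:00.
2020-05-20 15:00 + 7 h = 2020-05-20 22:00.
2020-05-20 22:00 + 7 h = 2020-05-21 05:00.
2020-05-21 05:00 + 7 h = 2020-05-21 12:00.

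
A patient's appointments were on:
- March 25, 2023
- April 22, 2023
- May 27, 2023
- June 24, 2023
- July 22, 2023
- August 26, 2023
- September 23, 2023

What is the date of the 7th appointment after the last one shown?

April 27, 2024

Gaps: 28, 35, 28, 28, 35, 28 days — a mix of 28 and 35. Every date is a Saturday.
Each is the 4th Saturday of its month.
October 2023 — 4th Saturday is October 28, 2023.
4th Saturday of November 2023: November 25, 2023.
December 2023 — 4th Saturday is December 23, 2023.
4th Saturday of January 2024: January 27, 2024.
4th Saturday of February 2024: February 24, 2024.
March 2024 — 4th Saturday is March 23, 2024.
4th Saturday of April 2024: April 27, 2024.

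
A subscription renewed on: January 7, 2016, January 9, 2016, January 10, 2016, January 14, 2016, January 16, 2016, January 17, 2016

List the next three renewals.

Gaps: 2, 1, 4, 2, 1 days — not constant, but cyclic with period 3.
The events fall on every Thursday, Saturday and Sunday.
Next Thursday: January 21, 2016.
Next Saturday: January 23, 2016.
Next Sunday: January 24, 2016.

January 21, 2016; January 23, 2016; January 24, 2016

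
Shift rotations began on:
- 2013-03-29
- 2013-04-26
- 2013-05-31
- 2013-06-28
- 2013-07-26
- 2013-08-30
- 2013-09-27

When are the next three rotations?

All Fridays; the gaps (28, 35, 28, 28, 35, 28) vary with month length.
This is the last Friday of each month.
October 2013 ends with Friday 2013-10-25.
Last Friday of November 2013: 2013-11-29.
Last Friday of December 2013: 2013-12-27.

2013-10-25, 2013-11-29, 2013-12-27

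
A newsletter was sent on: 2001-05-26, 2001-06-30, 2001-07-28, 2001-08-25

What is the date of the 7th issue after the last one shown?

2002-03-30

All Saturdays; the gaps (35, 28, 28) vary with month length.
This is the last Saturday of each month.
Last Saturday of September 2001: 2001-09-29.
October 2001 ends with Saturday 2001-10-27.
November 2001 ends with Saturday 2001-11-24.
December 2001 ends with Saturday 2001-12-29.
January 2002 ends with Saturday 2002-01-26.
February 2002 ends with Saturday 2002-02-23.
March 2002 ends with Saturday 2002-03-30.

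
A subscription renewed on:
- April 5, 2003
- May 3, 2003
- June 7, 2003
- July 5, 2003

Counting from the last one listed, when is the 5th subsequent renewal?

All dates are Saturdays, 28, 35, 28 days apart.
Specifically, the 1st Saturday of each month.
August 2003 — 1st Saturday is August 2, 2003.
September 2003 — 1st Saturday is September 6, 2003.
October 2003 — 1st Saturday is October 4, 2003.
1st Saturday of November 2003: November 1, 2003.
December 2003 — 1st Saturday is December 6, 2003.

December 6, 2003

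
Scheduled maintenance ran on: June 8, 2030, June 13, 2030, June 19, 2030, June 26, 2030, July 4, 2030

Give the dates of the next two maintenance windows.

The spacing grows by 1 each time: 5, 6, 7, 8 days.
Next gap: 9 days. July 4, 2030 + 9 days = July 13, 2030.
Next gap: 10 days. July 13, 2030 + 10 days = July 23, 2030.

July 13, 2030; July 23, 2030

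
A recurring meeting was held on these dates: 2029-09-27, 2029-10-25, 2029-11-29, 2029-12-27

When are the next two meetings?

2030-01-31, 2030-02-28

Every date is a Thursday; gaps 28, 35, 28 days.
Each is the last Thursday of its month (at least one falls on the 29th or later, ruling out '4th Thursday').
Last Thursday of January 2030: 2030-01-31.
Last Thursday of February 2030: 2030-02-28.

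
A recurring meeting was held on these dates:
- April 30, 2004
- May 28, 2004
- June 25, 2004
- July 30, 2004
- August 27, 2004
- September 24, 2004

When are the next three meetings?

Every date is a Friday; gaps 28, 28, 35, 28, 28 days.
Each is the last Friday of its month (at least one falls on the 29th or later, ruling out '4th Friday').
October 2004 ends with Friday October 29, 2004.
Last Friday of November 2004: November 26, 2004.
Last Friday of December 2004: December 31, 2004.

October 29, 2004; November 26, 2004; December 31, 2004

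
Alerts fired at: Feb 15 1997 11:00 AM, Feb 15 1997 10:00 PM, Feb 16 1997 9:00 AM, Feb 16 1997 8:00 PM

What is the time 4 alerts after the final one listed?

Feb 18 1997 4:00 PM

The interval is a steady 11 hours (11, 11, 11).
Feb 16 1997 8:00 PM + 11 h = Feb 17 1997 7:00 AM.
Feb 17 1997 7:00 AM + 11 h = Feb 17 1997 6:00 PM.
Feb 17 1997 6:00 PM + 11 h = Feb 18 1997 5:00 AM.
Feb 18 1997 5:00 AM + 11 h = Feb 18 1997 4:00 PM.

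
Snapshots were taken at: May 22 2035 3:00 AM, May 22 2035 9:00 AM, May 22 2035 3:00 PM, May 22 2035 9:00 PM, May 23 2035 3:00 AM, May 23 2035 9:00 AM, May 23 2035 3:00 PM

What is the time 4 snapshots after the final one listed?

May 24 2035 3:00 PM

Gaps: 6, 6, 6, 6, 6, 6 hours — each event is 6 hours after the previous one.
May 23 2035 3:00 PM + 6 h = May 23 2035 9:00 PM.
May 23 2035 9:00 PM + 6 h = May 24 2035 3:00 AM.
May 24 2035 3:00 AM + 6 h = May 24 2035 9:00 AM.
May 24 2035 9:00 AM + 6 h = May 24 2035 3:00 PM.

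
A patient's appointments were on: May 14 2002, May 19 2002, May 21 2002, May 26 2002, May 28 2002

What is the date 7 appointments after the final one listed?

Jun 23 2002

The gap pattern 5, 2, 5, 2 repeats every 2 events.
These are the Tuesdays and Sundays of each week.
Next Sunday: Jun 2 2002.
The following Tuesday is Jun 4 2002.
Next Sunday: Jun 9 2002.
Next Tuesday: Jun 11 2002.
Next Sunday: Jun 16 2002.
The following Tuesday is Jun 18 2002.
Next Sunday: Jun 23 2002.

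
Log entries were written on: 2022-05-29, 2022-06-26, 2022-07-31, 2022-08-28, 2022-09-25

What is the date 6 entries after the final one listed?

These are Sundays with 28, 35, 28, 28-day gaps.
Each is the final Sunday of its month — 2022-05-29 is past the 28th, so '4th Sunday' doesn't fit.
October 2022 ends with Sunday 2022-10-30.
November 2022 ends with Sunday 2022-11-27.
December 2022 ends with Sunday 2022-12-25.
January 2023 ends with Sunday 2023-01-29.
Last Sunday of February 2023: 2023-02-26.
Last Sunday of March 2023: 2023-03-26.

2023-03-26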